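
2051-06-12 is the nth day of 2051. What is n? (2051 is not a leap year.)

163

Days in months before June: 31 + 28 + 31 + 30 + 31 = 151.
Plus 12 days into June → day 163.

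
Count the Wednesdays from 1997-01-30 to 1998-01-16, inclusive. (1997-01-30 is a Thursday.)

1997-01-30 is a Thursday; the first Wednesday on or after it is 1997-02-05 (6 days later).
From 1997-02-05 to 1998-01-16: 329 + 16 = 345 days (rest of 1997, to 1998-01-16 in 1998).
345 ÷ 7 = 49 full weeks with remainder 2, so 49 more Wednesdays after the first → 50.

50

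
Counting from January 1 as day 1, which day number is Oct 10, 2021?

283

Days in months before Oct: 31 + 28 + 31 + 30 + 31 + 30 + 31 + 31 + 30 = 273.
Plus 10 days into Oct → day 283.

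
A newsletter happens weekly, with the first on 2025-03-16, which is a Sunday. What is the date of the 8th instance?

2025-05-04

The 8th occurrence is 7 intervals after the first: 7 × 7 = 49 days after 2025-03-16.
March has 31 days — 15 days to the end of March leaves 34.
April has 30 days (4 left).
4 days into May → 2025-05-04.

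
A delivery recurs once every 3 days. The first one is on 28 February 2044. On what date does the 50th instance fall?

24 July 2044

The 50th occurrence is 49 intervals after the first: 49 × 3 = 147 days after 28 February 2044.
February has 29 days — 1 day to the end of February leaves 146.
March has 31 days (115 left).
April has 30 days (85 left).
May has 31 days (54 left).
June has 30 days (24 left).
24 days into July → 24 July 2044.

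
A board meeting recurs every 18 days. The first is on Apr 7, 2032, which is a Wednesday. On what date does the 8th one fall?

Aug 11, 2032

The 8th occurrence is 7 intervals after the first: 7 × 18 = 126 days after Apr 7, 2032.
Apr has 30 days — 23 days to the end of Apr leaves 103.
May has 31 days (72 left).
Jun has 30 days (42 left).
Jul has 31 days (11 left).
11 days into Aug → Aug 11, 2032.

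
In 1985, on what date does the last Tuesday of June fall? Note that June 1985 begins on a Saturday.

June 25, 1985

June 1985 begins on a Saturday, so the first Tuesday is June 4 (3 days later).
June 1985 has 30 days. Adding weeks: 4, 11, 18, 25 — the last one ≤ 30 is the 25th.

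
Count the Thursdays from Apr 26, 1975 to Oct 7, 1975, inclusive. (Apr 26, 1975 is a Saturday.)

Apr 26, 1975 is a Saturday; the first Thursday on or after it is May 1, 1975 (5 days later).
From May 1, 1975 to Oct 7, 1975: 30 + 30 + 31 + 31 + 30 + 7 = 159 days (rest of May, Jun, Jul, Aug, Sep, Oct).
159 ÷ 7 = 22 full weeks with remainder 5, so 22 more Thursdays after the first → 23.

23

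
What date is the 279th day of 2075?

Oct 6, 2075

Jan has 31 days (279 − 31 = 248 remain).
Feb has 28 days (248 − 28 = 220 remain).
Mar has 31 days (220 − 31 = 189 remain).
Apr has 30 days (189 − 30 = 159 remain).
May has 31 days (159 − 31 = 128 remain).
Jun has 30 days (128 − 30 = 98 remain).
Jul has 31 days (98 − 31 = 67 remain).
Aug has 31 days (67 − 31 = 36 remain).
Sep has 30 days (36 − 30 = 6 remain).
6 into Oct → Oct 6.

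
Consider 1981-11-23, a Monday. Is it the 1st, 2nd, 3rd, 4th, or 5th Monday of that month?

4th

Day 23 falls in week ⌈23/7⌉ of the month.
Days 1–7 hold the 1st Monday, 8–14 the 2nd, 15–21 the 3rd, 22–28 the 4th, 29–31 the 5th.
23 is in the range for the 4th.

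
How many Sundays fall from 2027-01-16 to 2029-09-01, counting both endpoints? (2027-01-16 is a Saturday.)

137

2027-01-16 is a Saturday; the first Sunday on or after it is 2027-01-17 (1 day later).
From 2027-01-17 to 2029-09-01: 348 + 366 + 244 = 958 days (rest of 2027, 2028, to 2029-09-01 in 2029).
958 ÷ 7 = 136 full weeks with remainder 6, so 136 more Sundays after the first → 137.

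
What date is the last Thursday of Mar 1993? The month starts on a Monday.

Mar 25, 1993

Mar 1993 begins on a Monday, so the first Thursday is Mar 4 (3 days later).
Mar 1993 has 31 days. Adding weeks: 4, 11, 18, 25 — the last one ≤ 31 is the 25th.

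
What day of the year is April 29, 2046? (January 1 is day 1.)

119

Days in months before April: 31 + 28 + 31 = 90.
Plus 29 days into April → day 119.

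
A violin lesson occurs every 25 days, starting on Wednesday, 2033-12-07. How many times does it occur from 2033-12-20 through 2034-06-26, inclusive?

Occurrences land 25·i days after 2033-12-07 for i = 0, 1, 2, …
2033-12-20 is 13 days after the start; 13 ÷ 25 = 0 remainder 13; since the remainder is 13, round up to i = 1. First occurrence in the window: #2 on 2034-01-01 (1×25 = 25 days in).
2034-06-26 is 201 days after the start; 201 ÷ 25 = 8 remainder 1. Last occurrence in the window: #9 on 2034-06-25.
Occurrences #2 through #9: 8 in total.

8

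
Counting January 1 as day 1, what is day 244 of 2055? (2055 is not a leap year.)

Jan has 31 days (244 − 31 = 213 remain).
Feb has 28 days (213 − 28 = 185 remain).
Mar has 31 days (185 − 31 = 154 remain).
Apr has 30 days (154 − 30 = 124 remain).
May has 31 days (124 − 31 = 93 remain).
Jun has 30 days (93 − 30 = 63 remain).
Jul has 31 days (63 − 31 = 32 remain).
Aug has 31 days (32 − 31 = 1 remain).
1 into Sep → Sep 1.

Sep 1, 2055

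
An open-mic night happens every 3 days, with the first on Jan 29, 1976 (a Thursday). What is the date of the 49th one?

The 49th occurrence is 48 intervals after the first: 48 × 3 = 144 days after Jan 29, 1976.
Jan has 31 days — 2 days to the end of Jan leaves 142.
Feb has 29 days (113 left).
Mar has 31 days (82 left).
Apr has 30 days (52 left).
May has 31 days (21 left).
21 days into Jun → Jun 21, 1976.

Jun 21, 1976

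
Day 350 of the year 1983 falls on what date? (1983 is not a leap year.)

Jan has 31 days (350 − 31 = 319 remain).
Feb has 28 days (319 − 28 = 291 remain).
Mar has 31 days (291 − 31 = 260 remain).
Apr has 30 days (260 − 30 = 230 remain).
May has 31 days (230 − 31 = 199 remain).
Jun has 30 days (199 − 30 = 169 remain).
Jul has 31 days (169 − 31 = 138 remain).
Aug has 31 days (138 − 31 = 107 remain).
Sep has 30 days (107 − 30 = 77 remain).
Oct has 31 days (77 − 31 = 46 remain).
Nov has 30 days (46 − 30 = 16 remain).
16 into Dec → Dec 16.

Dec 16, 1983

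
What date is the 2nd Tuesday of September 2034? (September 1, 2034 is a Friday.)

September 2034 begins on a Friday, so the first Tuesday is September 5 (4 days later).
The 2nd Tuesday is 1 weeks later: 5 + 7 = 12.

September 12, 2034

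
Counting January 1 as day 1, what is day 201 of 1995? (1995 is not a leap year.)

20 July 1995

January has 31 days (201 − 31 = 170 remain).
February has 28 days (170 − 28 = 142 remain).
March has 31 days (142 − 31 = 111 remain).
April has 30 days (111 − 30 = 81 remain).
May has 31 days (81 − 31 = 50 remain).
June has 30 days (50 − 30 = 20 remain).
20 into July → July 20.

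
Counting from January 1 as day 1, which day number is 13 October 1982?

286

Days in months before October: 31 + 28 + 31 + 30 + 31 + 30 + 31 + 31 + 30 = 273.
Plus 13 days into October → day 286.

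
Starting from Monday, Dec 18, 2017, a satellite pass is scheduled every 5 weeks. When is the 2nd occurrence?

The 2nd occurrence is 1 interval after the first: 1 × 35 = 35 days after Dec 18, 2017.
Dec has 31 days — 13 days to the end of Dec leaves 22.
22 days into Jan → Jan 22, 2018.

Jan 22, 2018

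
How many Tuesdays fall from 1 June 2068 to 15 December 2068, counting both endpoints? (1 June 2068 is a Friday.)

28

1 June 2068 is a Friday; the first Tuesday on or after it is 5 June 2068 (4 days later).
From 5 June 2068 to 15 December 2068: 25 + 31 + 31 + 30 + 31 + 30 + 15 = 193 days (rest of June, July, August, September, October, November, December).
193 ÷ 7 = 27 full weeks with remainder 4, so 27 more Tuesdays after the first → 28.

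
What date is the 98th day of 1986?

January has 31 days (98 − 31 = 67 remain).
February has 28 days (67 − 28 = 39 remain).
March has 31 days (39 − 31 = 8 remain).
8 into April → April 8.

8 April 1986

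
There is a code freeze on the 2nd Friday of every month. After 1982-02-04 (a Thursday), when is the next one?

1982-02-12

February 1982 starts on a Monday; its first Friday is the 5th, so the 2nd Friday is the 12th — 1982-02-12.
1982-02-12 is after 1982-02-04, so that is the next one.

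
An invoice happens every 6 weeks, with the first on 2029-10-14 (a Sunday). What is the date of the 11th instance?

2030-12-08

The 11th occurrence is 10 intervals after the first: 10 × 42 = 420 days after 2029-10-14.
October has 31 days — 17 days to the end of October leaves 403.
From end of October to end of 2029 is 61 days (342 left).
January has 31 days (311 left).
February has 28 days (283 left).
March has 31 days (252 left).
April has 30 days (222 left).
May has 31 days (191 left).
June has 30 days (161 left).
July has 31 days (130 left).
August has 31 days (99 left).
September has 30 days (69 left).
October has 31 days (38 left).
November has 30 days (8 left).
8 days into December → 2030-12-08.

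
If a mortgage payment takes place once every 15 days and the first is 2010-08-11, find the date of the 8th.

The 8th occurrence is 7 intervals after the first: 7 × 15 = 105 days after 2010-08-11.
August has 31 days — 20 days to the end of August leaves 85.
September has 30 days (55 left).
October has 31 days (24 left).
24 days into November → 2010-11-24.

2010-11-24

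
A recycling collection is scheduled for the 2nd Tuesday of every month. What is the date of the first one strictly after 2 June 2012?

12 June 2012

June 2012 starts on a Friday; its first Tuesday is the 5th, so the 2nd Tuesday is the 12th — 12 June 2012.
12 June 2012 is after 2 June 2012, so that is the next one.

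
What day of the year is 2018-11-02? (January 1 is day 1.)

306

Days in months before November: 31 + 28 + 31 + 30 + 31 + 30 + 31 + 31 + 30 + 31 = 304.
Plus 2 days into November → day 306.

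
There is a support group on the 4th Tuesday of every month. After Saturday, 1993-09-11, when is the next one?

1993-09-28

September 1993 starts on a Wednesday; its first Tuesday is the 7th, so the 4th Tuesday is the 28th — 1993-09-28.
1993-09-28 is after 1993-09-11, so that is the next one.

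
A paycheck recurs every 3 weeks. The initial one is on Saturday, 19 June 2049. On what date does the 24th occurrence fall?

15 October 2050

The 24th occurrence is 23 intervals after the first: 23 × 21 = 483 days after 19 June 2049.
June has 30 days — 11 days to the end of June leaves 472.
From end of June to end of 2049 is 184 days (288 left).
January has 31 days (257 left).
February has 28 days (229 left).
March has 31 days (198 left).
April has 30 days (168 left).
May has 31 days (137 left).
June has 30 days (107 left).
July has 31 days (76 left).
August has 31 days (45 left).
September has 30 days (15 left).
15 days into October → 15 October 2050.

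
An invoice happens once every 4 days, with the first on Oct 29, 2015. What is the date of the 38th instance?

Mar 25, 2016

The 38th occurrence is 37 intervals after the first: 37 × 4 = 148 days after Oct 29, 2015.
Oct has 31 days — 2 days to the end of Oct leaves 146.
Nov has 30 days (116 left).
Dec has 31 days (85 left).
Jan has 31 days (54 left).
Feb has 29 days (25 left).
25 days into Mar → Mar 25, 2016.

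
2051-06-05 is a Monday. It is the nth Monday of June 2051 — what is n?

Day 5 falls in week ⌈5/7⌉ of the month.
Days 1–7 hold the 1st Monday, 8–14 the 2nd, 15–21 the 3rd, 22–28 the 4th, 29–31 the 5th.
5 is in the range for the 1st.

1st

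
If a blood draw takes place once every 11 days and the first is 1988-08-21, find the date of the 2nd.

1988-09-01

The 2nd occurrence is 1 interval after the first: 1 × 11 = 11 days after 1988-08-21.
August has 31 days — 10 days to the end of August leaves 1.
1 day into September → 1988-09-01.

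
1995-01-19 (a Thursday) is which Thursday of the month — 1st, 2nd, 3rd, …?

Day 19 falls in week ⌈19/7⌉ of the month.
Days 1–7 hold the 1st Thursday, 8–14 the 2nd, 15–21 the 3rd, 22–28 the 4th, 29–31 the 5th.
19 is in the range for the 3rd.

3rd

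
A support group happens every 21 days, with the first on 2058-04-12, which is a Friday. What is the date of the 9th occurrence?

2058-09-27

The 9th occurrence is 8 intervals after the first: 8 × 21 = 168 days after 2058-04-12.
April has 30 days — 18 days to the end of April leaves 150.
May has 31 days (119 left).
June has 30 days (89 left).
July has 31 days (58 left).
August has 31 days (27 left).
27 days into September → 2058-09-27.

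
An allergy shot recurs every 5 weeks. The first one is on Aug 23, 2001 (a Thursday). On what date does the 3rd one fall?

The 3rd occurrence is 2 intervals after the first: 2 × 35 = 70 days after Aug 23, 2001.
Aug has 31 days — 8 days to the end of Aug leaves 62.
Sep has 30 days (32 left).
Oct has 31 days (1 left).
1 day into Nov → Nov 1, 2001.

Nov 1, 2001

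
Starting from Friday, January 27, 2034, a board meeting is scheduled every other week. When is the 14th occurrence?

The 14th occurrence is 13 intervals after the first: 13 × 14 = 182 days after January 27, 2034.
January has 31 days — 4 days to the end of January leaves 178.
February has 28 days (150 left).
March has 31 days (119 left).
April has 30 days (89 left).
May has 31 days (58 left).
June has 30 days (28 left).
28 days into July → July 28, 2034.

July 28, 2034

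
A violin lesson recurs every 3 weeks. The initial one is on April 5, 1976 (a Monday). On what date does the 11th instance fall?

November 1, 1976

The 11th occurrence is 10 intervals after the first: 10 × 21 = 210 days after April 5, 1976.
April has 30 days — 25 days to the end of April leaves 185.
May has 31 days (154 left).
June has 30 days (124 left).
July has 31 days (93 left).
August has 31 days (62 left).
September has 30 days (32 left).
October has 31 days (1 left).
1 day into November → November 1, 1976.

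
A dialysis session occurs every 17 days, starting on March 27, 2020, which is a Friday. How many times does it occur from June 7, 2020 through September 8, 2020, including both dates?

Occurrences land 17·i days after March 27, 2020 for i = 0, 1, 2, …
June 7, 2020 is 72 days after the start; 72 ÷ 17 = 4 remainder 4; since the remainder is 4, round up to i = 5. First occurrence in the window: #6 on June 20, 2020 (5×17 = 85 days in).
September 8, 2020 is 165 days after the start; 165 ÷ 17 = 9 remainder 12. Last occurrence in the window: #10 on August 27, 2020.
Occurrences #6 through #10: 5 in total.

5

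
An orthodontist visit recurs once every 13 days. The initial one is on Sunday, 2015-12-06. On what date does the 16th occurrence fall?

The 16th occurrence is 15 intervals after the first: 15 × 13 = 195 days after 2015-12-06.
December has 31 days — 25 days to the end of December leaves 170.
January has 31 days (139 left).
February has 29 days (110 left).
March has 31 days (79 left).
April has 30 days (49 left).
May has 31 days (18 left).
18 days into June → 2016-06-18.

2016-06-18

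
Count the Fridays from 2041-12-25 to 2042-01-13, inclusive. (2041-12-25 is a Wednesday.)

3

2041-12-25 is a Wednesday; the first Friday on or after it is 2041-12-27 (2 days later).
From 2041-12-27 to 2042-01-13: 4 + 13 = 17 days (rest of December, January).
17 ÷ 7 = 2 full weeks with remainder 3, so 2 more Fridays after the first → 3.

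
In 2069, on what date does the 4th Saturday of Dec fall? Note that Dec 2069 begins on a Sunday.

Dec 28, 2069

Dec 2069 begins on a Sunday, so the first Saturday is Dec 7 (6 days later).
The 4th Saturday is 3 weeks later: 7 + 21 = 28.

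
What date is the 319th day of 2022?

Nov 15, 2022

Jan has 31 days (319 − 31 = 288 remain).
Feb has 28 days (288 − 28 = 260 remain).
Mar has 31 days (260 − 31 = 229 remain).
Apr has 30 days (229 − 30 = 199 remain).
May has 31 days (199 − 31 = 168 remain).
Jun has 30 days (168 − 30 = 138 remain).
Jul has 31 days (138 − 31 = 107 remain).
Aug has 31 days (107 − 31 = 76 remain).
Sep has 30 days (76 − 30 = 46 remain).
Oct has 31 days (46 − 31 = 15 remain).
15 into Nov → Nov 15.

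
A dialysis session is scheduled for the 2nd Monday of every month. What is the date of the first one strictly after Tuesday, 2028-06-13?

June 2028 starts on a Thursday; its first Monday is the 5th, so the 2nd Monday is the 12th — 2028-06-12.
That is not after 2028-06-13, so look at July 2028.
July 2028 starts on a Saturday; its first Monday is the 3rd, so the 2nd Monday is the 10th — 2028-07-10.

2028-07-10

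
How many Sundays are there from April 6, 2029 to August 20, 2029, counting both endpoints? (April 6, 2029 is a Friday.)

20

April 6, 2029 is a Friday; the first Sunday on or after it is April 8, 2029 (2 days later).
From April 8, 2029 to August 20, 2029: 22 + 31 + 30 + 31 + 20 = 134 days (rest of April, May, June, July, August).
134 ÷ 7 = 19 full weeks with remainder 1, so 19 more Sundays after the first → 20.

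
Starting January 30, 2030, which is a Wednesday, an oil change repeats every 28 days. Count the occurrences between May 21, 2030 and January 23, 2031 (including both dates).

Occurrences land 28·i days after January 30, 2030 for i = 0, 1, 2, …
May 21, 2030 is 111 days after the start; 111 ÷ 28 = 3 remainder 27; since the remainder is 27, round up to i = 4. First occurrence in the window: #5 on May 22, 2030 (4×28 = 112 days in).
January 23, 2031 is 358 days after the start; 358 ÷ 28 = 12 remainder 22. Last occurrence in the window: #13 on January 1, 2031.
Occurrences #5 through #13: 9 in total.

9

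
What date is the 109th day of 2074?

January has 31 days (109 − 31 = 78 remain).
February has 28 days (78 − 28 = 50 remain).
March has 31 days (50 − 31 = 19 remain).
19 into April → April 19.

April 19, 2074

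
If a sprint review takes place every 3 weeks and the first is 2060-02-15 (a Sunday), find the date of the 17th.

The 17th occurrence is 16 intervals after the first: 16 × 21 = 336 days after 2060-02-15.
February has 29 days — 14 days to the end of February leaves 322.
March has 31 days (291 left).
April has 30 days (261 left).
May has 31 days (230 left).
June has 30 days (200 left).
July has 31 days (169 left).
August has 31 days (138 left).
September has 30 days (108 left).
October has 31 days (77 left).
November has 30 days (47 left).
December has 31 days (16 left).
16 days into January → 2061-01-16.

2061-01-16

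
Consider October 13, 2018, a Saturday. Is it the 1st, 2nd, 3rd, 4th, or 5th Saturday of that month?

Day 13 falls in week ⌈13/7⌉ of the month.
Days 1–7 hold the 1st Saturday, 8–14 the 2nd, 15–21 the 3rd, 22–28 the 4th, 29–31 the 5th.
13 is in the range for the 2nd.

2nd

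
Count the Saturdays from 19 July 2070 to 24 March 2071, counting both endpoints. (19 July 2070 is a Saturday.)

19 July 2070 is a Saturday; the first Saturday on or after it is 19 July 2070.
From 19 July 2070 to 24 March 2071: 12 + 31 + 30 + 31 + 30 + 31 + 31 + 28 + 24 = 248 days (rest of July, August, September, October, November, December, January, February, March).
248 ÷ 7 = 35 full weeks with remainder 3, so 35 more Saturdays after the first → 36.

36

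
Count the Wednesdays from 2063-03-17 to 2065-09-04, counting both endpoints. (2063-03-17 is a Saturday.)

2063-03-17 is a Saturday; the first Wednesday on or after it is 2063-03-21 (4 days later).
From 2063-03-21 to 2065-09-04: 285 + 366 + 247 = 898 days (rest of 2063, 2064, to 2065-09-04 in 2065).
898 ÷ 7 = 128 full weeks with remainder 2, so 128 more Wednesdays after the first → 129.

129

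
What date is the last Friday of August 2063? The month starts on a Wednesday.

2063-08-31

August 2063 begins on a Wednesday, so the first Friday is August 3 (2 days later).
August 2063 has 31 days. Adding weeks: 3, 10, 17, 24, 31 — the last one ≤ 31 is the 31st.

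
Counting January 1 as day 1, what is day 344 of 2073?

January has 31 days (344 − 31 = 313 remain).
February has 28 days (313 − 28 = 285 remain).
March has 31 days (285 − 31 = 254 remain).
April has 30 days (254 − 30 = 224 remain).
May has 31 days (224 − 31 = 193 remain).
June has 30 days (193 − 30 = 163 remain).
July has 31 days (163 − 31 = 132 remain).
August has 31 days (132 − 31 = 101 remain).
September has 30 days (101 − 30 = 71 remain).
October has 31 days (71 − 31 = 40 remain).
November has 30 days (40 − 30 = 10 remain).
10 into December → December 10.

2073-12-10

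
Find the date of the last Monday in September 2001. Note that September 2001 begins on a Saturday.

2001-09-24

September 2001 begins on a Saturday, so the first Monday is September 3 (2 days later).
September 2001 has 30 days. Adding weeks: 3, 10, 17, 24 — the last one ≤ 30 is the 24th.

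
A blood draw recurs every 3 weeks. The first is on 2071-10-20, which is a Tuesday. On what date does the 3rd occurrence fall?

The 3rd occurrence is 2 intervals after the first: 2 × 21 = 42 days after 2071-10-20.
October has 31 days — 11 days to the end of October leaves 31.
November has 30 days (1 left).
1 day into December → 2071-12-01.

2071-12-01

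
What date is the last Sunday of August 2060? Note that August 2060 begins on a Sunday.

August 2060 begins on a Sunday, so the first Sunday is August 1.
August 2060 has 31 days. Adding weeks: 1, 8, 15, 22, 29 — the last one ≤ 31 is the 29th.

29 August 2060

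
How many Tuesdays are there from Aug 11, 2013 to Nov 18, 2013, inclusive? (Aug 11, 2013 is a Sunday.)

14

Aug 11, 2013 is a Sunday; the first Tuesday on or after it is Aug 13, 2013 (2 days later).
From Aug 13, 2013 to Nov 18, 2013: 18 + 30 + 31 + 18 = 97 days (rest of Aug, Sep, Oct, Nov).
97 ÷ 7 = 13 full weeks with remainder 6, so 13 more Tuesdays after the first → 14.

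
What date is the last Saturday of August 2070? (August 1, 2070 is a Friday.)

August 2070 begins on a Friday, so the first Saturday is August 2 (1 day later).
August 2070 has 31 days. Adding weeks: 2, 9, 16, 23, 30 — the last one ≤ 31 is the 30th.

2070-08-30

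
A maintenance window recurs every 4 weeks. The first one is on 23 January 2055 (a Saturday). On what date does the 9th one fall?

The 9th occurrence is 8 intervals after the first: 8 × 28 = 224 days after 23 January 2055.
January has 31 days — 8 days to the end of January leaves 216.
February has 28 days (188 left).
March has 31 days (157 left).
April has 30 days (127 left).
May has 31 days (96 left).
June has 30 days (66 left).
July has 31 days (35 left).
August has 31 days (4 left).
4 days into September → 4 September 2055.

4 September 2055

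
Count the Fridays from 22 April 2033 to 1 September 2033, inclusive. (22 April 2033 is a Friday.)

22 April 2033 is a Friday; the first Friday on or after it is 22 April 2033.
From 22 April 2033 to 1 September 2033: 8 + 31 + 30 + 31 + 31 + 1 = 132 days (rest of April, May, June, July, August, September).
132 ÷ 7 = 18 full weeks with remainder 6, so 18 more Fridays after the first → 19.

19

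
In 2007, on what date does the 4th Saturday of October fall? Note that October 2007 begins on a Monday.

2007-10-27

October 2007 begins on a Monday, so the first Saturday is October 6 (5 days later).
The 4th Saturday is 3 weeks later: 6 + 21 = 27.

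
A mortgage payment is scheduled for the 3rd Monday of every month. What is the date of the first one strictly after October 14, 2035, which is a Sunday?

October 2035 starts on a Monday; its first Monday is the 1st, so the 3rd Monday is the 15th — October 15, 2035.
October 15, 2035 is after October 14, 2035, so that is the next one.

October 15, 2035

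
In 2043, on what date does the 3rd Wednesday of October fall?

October 2043 begins on a Thursday, so the first Wednesday is October 7 (6 days later).
The 3rd Wednesday is 2 weeks later: 7 + 14 = 21.

21 October 2043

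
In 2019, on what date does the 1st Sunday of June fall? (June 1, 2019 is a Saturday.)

June 2019 begins on a Saturday, so the first Sunday is June 2 (1 day later).

June 2, 2019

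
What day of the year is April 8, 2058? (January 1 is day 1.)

98

Days in months before April: 31 + 28 + 31 = 90.
Plus 8 days into April → day 98.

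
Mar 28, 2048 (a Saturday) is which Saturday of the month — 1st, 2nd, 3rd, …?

4th

Day 28 falls in week ⌈28/7⌉ of the month.
Days 1–7 hold the 1st Saturday, 8–14 the 2nd, 15–21 the 3rd, 22–28 the 4th, 29–31 the 5th.
28 is in the range for the 4th.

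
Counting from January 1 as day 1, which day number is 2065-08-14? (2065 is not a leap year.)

226

Days in months before August: 31 + 28 + 31 + 30 + 31 + 30 + 31 = 212.
Plus 14 days into August → day 226.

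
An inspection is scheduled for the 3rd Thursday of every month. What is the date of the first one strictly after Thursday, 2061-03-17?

March 2061 starts on a Tuesday; its first Thursday is the 3rd, so the 3rd Thursday is the 17th — 2061-03-17.
That is not after 2061-03-17, so look at April 2061.
April 2061 starts on a Friday; its first Thursday is the 7th, so the 3rd Thursday is the 21st — 2061-04-21.

2061-04-21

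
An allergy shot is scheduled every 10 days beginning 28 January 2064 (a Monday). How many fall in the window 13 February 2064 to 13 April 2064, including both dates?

6

Occurrences land 10·i days after 28 January 2064 for i = 0, 1, 2, …
13 February 2064 is 16 days after the start; 16 ÷ 10 = 1 remainder 6; since the remainder is 6, round up to i = 2. First occurrence in the window: #3 on 17 February 2064 (2×10 = 20 days in).
13 April 2064 is 76 days after the start; 76 ÷ 10 = 7 remainder 6. Last occurrence in the window: #8 on 7 April 2064.
Occurrences #3 through #8: 6 in total.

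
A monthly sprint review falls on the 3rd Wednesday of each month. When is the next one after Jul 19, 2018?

Aug 15, 2018

Jul 2018 starts on a Sunday; its first Wednesday is the 4th, so the 3rd Wednesday is the 18th — Jul 18, 2018.
That is not after Jul 19, 2018, so look at Aug 2018.
Aug 2018 starts on a Wednesday; its first Wednesday is the 1st, so the 3rd Wednesday is the 15th — Aug 15, 2018.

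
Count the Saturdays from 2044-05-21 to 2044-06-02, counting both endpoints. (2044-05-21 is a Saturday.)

2

2044-05-21 is a Saturday; the first Saturday on or after it is 2044-05-21.
From 2044-05-21 to 2044-06-02: 10 + 2 = 12 days (rest of May, June).
12 ÷ 7 = 1 full weeks with remainder 5, so 1 more Saturdays after the first → 2.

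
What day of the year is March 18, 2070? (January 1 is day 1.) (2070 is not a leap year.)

77

Days in months before March: 31 + 28 = 59.
Plus 18 days into March → day 77.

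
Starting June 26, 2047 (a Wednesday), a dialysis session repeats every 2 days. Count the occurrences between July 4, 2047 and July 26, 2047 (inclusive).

Occurrences land 2·i days after June 26, 2047 for i = 0, 1, 2, …
July 4, 2047 is 8 days after the start; 8 ÷ 2 = 4 remainder 0. First occurrence in the window: #5 on July 4, 2047 (4×2 = 8 days in).
July 26, 2047 is 30 days after the start; 30 ÷ 2 = 15 remainder 0. Last occurrence in the window: #16 on July 26, 2047.
Occurrences #5 through #16: 12 in total.

12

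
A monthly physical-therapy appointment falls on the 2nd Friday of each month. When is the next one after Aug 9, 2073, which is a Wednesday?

Aug 11, 2073

Aug 2073 starts on a Tuesday; its first Friday is the 4th, so the 2nd Friday is the 11th — Aug 11, 2073.
Aug 11, 2073 is after Aug 9, 2073, so that is the next one.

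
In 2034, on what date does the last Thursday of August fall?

The first Thursday of August 2034 is August 3.
August 2034 has 31 days. Adding weeks: 3, 10, 17, 24, 31 — the last one ≤ 31 is the 31st.

31 August 2034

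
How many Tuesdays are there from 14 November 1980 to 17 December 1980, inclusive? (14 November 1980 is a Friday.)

14 November 1980 is a Friday; the first Tuesday on or after it is 18 November 1980 (4 days later).
From 18 November 1980 to 17 December 1980: 12 + 17 = 29 days (rest of November, December).
29 ÷ 7 = 4 full weeks with remainder 1, so 4 more Tuesdays after the first → 5.

5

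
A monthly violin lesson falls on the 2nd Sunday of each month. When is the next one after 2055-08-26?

August 2055 starts on a Sunday; its first Sunday is the 1st, so the 2nd Sunday is the 8th — 2055-08-08.
That is not after 2055-08-26, so look at September 2055.
September 2055 starts on a Wednesday; its first Sunday is the 5th, so the 2nd Sunday is the 12th — 2055-09-12.

2055-09-12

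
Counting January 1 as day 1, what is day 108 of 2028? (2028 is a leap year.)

April 17, 2028

January has 31 days (108 − 31 = 77 remain).
February has 29 days (77 − 29 = 48 remain).
March has 31 days (48 − 31 = 17 remain).
17 into April → April 17.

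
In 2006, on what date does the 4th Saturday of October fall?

October 28, 2006

October 2006 begins on a Sunday, so the first Saturday is October 7 (6 days later).
The 4th Saturday is 3 weeks later: 7 + 21 = 28.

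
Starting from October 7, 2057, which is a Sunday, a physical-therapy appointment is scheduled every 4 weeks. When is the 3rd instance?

The 3rd occurrence is 2 intervals after the first: 2 × 28 = 56 days after October 7, 2057.
October has 31 days — 24 days to the end of October leaves 32.
November has 30 days (2 left).
2 days into December → December 2, 2057.

December 2, 2057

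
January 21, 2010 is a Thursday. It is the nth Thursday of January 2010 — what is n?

3rd

Day 21 falls in week ⌈21/7⌉ of the month.
Days 1–7 hold the 1st Thursday, 8–14 the 2nd, 15–21 the 3rd, 22–28 the 4th, 29–31 the 5th.
21 is in the range for the 3rd.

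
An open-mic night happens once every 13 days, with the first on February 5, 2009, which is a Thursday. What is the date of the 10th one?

The 10th occurrence is 9 intervals after the first: 9 × 13 = 117 days after February 5, 2009.
February has 28 days — 23 days to the end of February leaves 94.
March has 31 days (63 left).
April has 30 days (33 left).
May has 31 days (2 left).
2 days into June → June 2, 2009.

June 2, 2009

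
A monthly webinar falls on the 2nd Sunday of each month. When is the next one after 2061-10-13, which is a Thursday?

2061-11-13

October 2061 starts on a Saturday; its first Sunday is the 2nd, so the 2nd Sunday is the 9th — 2061-10-09.
That is not after 2061-10-13, so look at November 2061.
November 2061 starts on a Tuesday; its first Sunday is the 6th, so the 2nd Sunday is the 13th — 2061-11-13.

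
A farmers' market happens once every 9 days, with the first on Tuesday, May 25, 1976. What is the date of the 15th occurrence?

The 15th occurrence is 14 intervals after the first: 14 × 9 = 126 days after May 25, 1976.
May has 31 days — 6 days to the end of May leaves 120.
Jun has 30 days (90 left).
Jul has 31 days (59 left).
Aug has 31 days (28 left).
28 days into Sep → Sep 28, 1976.

Sep 28, 1976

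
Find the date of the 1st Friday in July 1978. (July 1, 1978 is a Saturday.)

July 1978 begins on a Saturday, so the first Friday is July 7 (6 days later).

7 July 1978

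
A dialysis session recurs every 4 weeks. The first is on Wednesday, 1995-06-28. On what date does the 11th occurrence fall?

1996-04-03

The 11th occurrence is 10 intervals after the first: 10 × 28 = 280 days after 1995-06-28.
June has 30 days — 2 days to the end of June leaves 278.
July has 31 days (247 left).
August has 31 days (216 left).
September has 30 days (186 left).
October has 31 days (155 left).
November has 30 days (125 left).
December has 31 days (94 left).
January has 31 days (63 left).
February has 29 days (34 left).
March has 31 days (3 left).
3 days into April → 1996-04-03.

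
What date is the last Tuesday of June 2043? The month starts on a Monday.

2043-06-30

June 2043 begins on a Monday, so the first Tuesday is June 2 (1 day later).
June 2043 has 30 days. Adding weeks: 2, 9, 16, 23, 30 — the last one ≤ 30 is the 30th.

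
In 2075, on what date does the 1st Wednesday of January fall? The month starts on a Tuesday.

January 2075 begins on a Tuesday, so the first Wednesday is January 2 (1 day later).

January 2, 2075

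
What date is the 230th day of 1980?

Jan has 31 days (230 − 31 = 199 remain).
Feb has 29 days (199 − 29 = 170 remain).
Mar has 31 days (170 − 31 = 139 remain).
Apr has 30 days (139 − 30 = 109 remain).
May has 31 days (109 − 31 = 78 remain).
Jun has 30 days (78 − 30 = 48 remain).
Jul has 31 days (48 − 31 = 17 remain).
17 into Aug → Aug 17.

Aug 17, 1980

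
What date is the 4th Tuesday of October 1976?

The first Tuesday of October 1976 is October 5.
The 4th Tuesday is 3 weeks later: 5 + 21 = 26.

October 26, 1976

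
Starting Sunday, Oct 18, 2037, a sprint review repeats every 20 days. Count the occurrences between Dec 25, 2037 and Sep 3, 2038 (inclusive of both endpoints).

13

Occurrences land 20·i days after Oct 18, 2037 for i = 0, 1, 2, …
Dec 25, 2037 is 68 days after the start; 68 ÷ 20 = 3 remainder 8; since the remainder is 8, round up to i = 4. First occurrence in the window: #5 on Jan 6, 2038 (4×20 = 80 days in).
Sep 3, 2038 is 320 days after the start; 320 ÷ 20 = 16 remainder 0. Last occurrence in the window: #17 on Sep 3, 2038.
Occurrences #5 through #17: 13 in total.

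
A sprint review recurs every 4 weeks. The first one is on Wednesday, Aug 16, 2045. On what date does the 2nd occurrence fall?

The 2nd occurrence is 1 interval after the first: 1 × 28 = 28 days after Aug 16, 2045.
Aug has 31 days — 15 days to the end of Aug leaves 13.
13 days into Sep → Sep 13, 2045.

Sep 13, 2045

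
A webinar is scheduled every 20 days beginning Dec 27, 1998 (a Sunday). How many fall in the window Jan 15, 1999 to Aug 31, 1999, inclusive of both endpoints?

Occurrences land 20·i days after Dec 27, 1998 for i = 0, 1, 2, …
Jan 15, 1999 is 19 days after the start; 19 ÷ 20 = 0 remainder 19; since the remainder is 19, round up to i = 1. First occurrence in the window: #2 on Jan 16, 1999 (1×20 = 20 days in).
Aug 31, 1999 is 247 days after the start; 247 ÷ 20 = 12 remainder 7. Last occurrence in the window: #13 on Aug 24, 1999.
Occurrences #2 through #13: 12 in total.

12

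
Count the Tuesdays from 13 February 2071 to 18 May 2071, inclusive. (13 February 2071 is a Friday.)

13

13 February 2071 is a Friday; the first Tuesday on or after it is 17 February 2071 (4 days later).
From 17 February 2071 to 18 May 2071: 11 + 31 + 30 + 18 = 90 days (rest of February, March, April, May).
90 ÷ 7 = 12 full weeks with remainder 6, so 12 more Tuesdays after the first → 13.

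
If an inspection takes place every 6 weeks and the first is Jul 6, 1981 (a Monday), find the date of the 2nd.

Aug 17, 1981

The 2nd occurrence is 1 interval after the first: 1 × 42 = 42 days after Jul 6, 1981.
Jul has 31 days — 25 days to the end of Jul leaves 17.
17 days into Aug → Aug 17, 1981.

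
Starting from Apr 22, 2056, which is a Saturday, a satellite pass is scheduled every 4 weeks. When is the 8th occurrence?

The 8th occurrence is 7 intervals after the first: 7 × 28 = 196 days after Apr 22, 2056.
Apr has 30 days — 8 days to the end of Apr leaves 188.
May has 31 days (157 left).
Jun has 30 days (127 left).
Jul has 31 days (96 left).
Aug has 31 days (65 left).
Sep has 30 days (35 left).
Oct has 31 days (4 left).
4 days into Nov → Nov 4, 2056.

Nov 4, 2056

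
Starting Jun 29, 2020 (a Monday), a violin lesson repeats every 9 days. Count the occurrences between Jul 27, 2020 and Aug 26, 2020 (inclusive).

3

Occurrences land 9·i days after Jun 29, 2020 for i = 0, 1, 2, …
Jul 27, 2020 is 28 days after the start; 28 ÷ 9 = 3 remainder 1; since the remainder is 1, round up to i = 4. First occurrence in the window: #5 on Aug 4, 2020 (4×9 = 36 days in).
Aug 26, 2020 is 58 days after the start; 58 ÷ 9 = 6 remainder 4. Last occurrence in the window: #7 on Aug 22, 2020.
Occurrences #5 through #7: 3 in total.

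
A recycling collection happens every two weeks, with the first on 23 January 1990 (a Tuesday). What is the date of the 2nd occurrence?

The 2nd occurrence is 1 interval after the first: 1 × 14 = 14 days after 23 January 1990.
January has 31 days — 8 days to the end of January leaves 6.
6 days into February → 6 February 1990.

6 February 1990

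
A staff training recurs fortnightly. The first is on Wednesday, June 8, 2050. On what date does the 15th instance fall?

December 21, 2050

The 15th occurrence is 14 intervals after the first: 14 × 14 = 196 days after June 8, 2050.
June has 30 days — 22 days to the end of June leaves 174.
July has 31 days (143 left).
August has 31 days (112 left).
September has 30 days (82 left).
October has 31 days (51 left).
November has 30 days (21 left).
21 days into December → December 21, 2050.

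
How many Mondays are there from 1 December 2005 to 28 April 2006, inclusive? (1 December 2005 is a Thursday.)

1 December 2005 is a Thursday; the first Monday on or after it is 5 December 2005 (4 days later).
From 5 December 2005 to 28 April 2006: 26 + 31 + 28 + 31 + 28 = 144 days (rest of December, January, February, March, April).
144 ÷ 7 = 20 full weeks with remainder 4, so 20 more Mondays after the first → 21.

21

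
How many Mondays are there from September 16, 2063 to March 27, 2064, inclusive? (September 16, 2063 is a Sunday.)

September 16, 2063 is a Sunday; the first Monday on or after it is September 17, 2063 (1 day later).
From September 17, 2063 to March 27, 2064: 13 + 31 + 30 + 31 + 31 + 29 + 27 = 192 days (rest of September, October, November, December, January, February, March).
192 ÷ 7 = 27 full weeks with remainder 3, so 27 more Mondays after the first → 28.

28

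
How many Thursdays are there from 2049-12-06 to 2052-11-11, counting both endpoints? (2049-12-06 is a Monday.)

2049-12-06 is a Monday; the first Thursday on or after it is 2049-12-09 (3 days later).
From 2049-12-09 to 2052-11-11: 22 + 365 + 365 + 316 = 1068 days (rest of 2049, 2050, 2051, to 2052-11-11 in 2052).
1068 ÷ 7 = 152 full weeks with remainder 4, so 152 more Thursdays after the first → 153.

153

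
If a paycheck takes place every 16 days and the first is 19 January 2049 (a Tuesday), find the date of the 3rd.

The 3rd occurrence is 2 intervals after the first: 2 × 16 = 32 days after 19 January 2049.
January has 31 days — 12 days to the end of January leaves 20.
20 days into February → 20 February 2049.

20 February 2049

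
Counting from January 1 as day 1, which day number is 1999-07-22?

Days in months before July: 31 + 28 + 31 + 30 + 31 + 30 = 181.
Plus 22 days into July → day 203.

203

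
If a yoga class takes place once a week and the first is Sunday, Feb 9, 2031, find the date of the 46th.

The 46th occurrence is 45 intervals after the first: 45 × 7 = 315 days after Feb 9, 2031.
Feb has 28 days — 19 days to the end of Feb leaves 296.
Mar has 31 days (265 left).
Apr has 30 days (235 left).
May has 31 days (204 left).
Jun has 30 days (174 left).
Jul has 31 days (143 left).
Aug has 31 days (112 left).
Sep has 30 days (82 left).
Oct has 31 days (51 left).
Nov has 30 days (21 left).
21 days into Dec → Dec 21, 2031.

Dec 21, 2031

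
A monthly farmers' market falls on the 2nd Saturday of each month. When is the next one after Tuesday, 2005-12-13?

2006-01-14

December 2005 starts on a Thursday; its first Saturday is the 3rd, so the 2nd Saturday is the 10th — 2005-12-10.
That is not after 2005-12-13, so look at January 2006.
January 2006 starts on a Sunday; its first Saturday is the 7th, so the 2nd Saturday is the 14th — 2006-01-14.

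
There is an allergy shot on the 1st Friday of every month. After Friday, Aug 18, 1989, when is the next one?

Aug 1989 starts on a Tuesday, so its 1st Friday is Aug 4, 1989 (3 days in).
That is not after Aug 18, 1989, so look at Sep 1989.
Sep 1989 starts on a Friday, so its 1st Friday is Sep 1, 1989.

Sep 1, 1989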